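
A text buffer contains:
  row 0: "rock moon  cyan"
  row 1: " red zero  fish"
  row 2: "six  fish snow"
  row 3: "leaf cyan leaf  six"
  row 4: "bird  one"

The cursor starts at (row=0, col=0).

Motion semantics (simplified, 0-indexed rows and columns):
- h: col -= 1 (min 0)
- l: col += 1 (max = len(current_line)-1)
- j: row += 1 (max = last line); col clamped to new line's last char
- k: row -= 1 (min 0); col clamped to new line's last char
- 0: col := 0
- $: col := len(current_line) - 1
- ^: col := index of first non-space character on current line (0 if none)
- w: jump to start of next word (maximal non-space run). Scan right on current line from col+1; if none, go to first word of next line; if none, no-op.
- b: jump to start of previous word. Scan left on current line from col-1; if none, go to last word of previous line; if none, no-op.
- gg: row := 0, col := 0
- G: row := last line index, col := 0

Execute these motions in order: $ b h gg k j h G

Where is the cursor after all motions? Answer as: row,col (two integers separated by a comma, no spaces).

After 1 ($): row=0 col=14 char='n'
After 2 (b): row=0 col=11 char='c'
After 3 (h): row=0 col=10 char='_'
After 4 (gg): row=0 col=0 char='r'
After 5 (k): row=0 col=0 char='r'
After 6 (j): row=1 col=0 char='_'
After 7 (h): row=1 col=0 char='_'
After 8 (G): row=4 col=0 char='b'

Answer: 4,0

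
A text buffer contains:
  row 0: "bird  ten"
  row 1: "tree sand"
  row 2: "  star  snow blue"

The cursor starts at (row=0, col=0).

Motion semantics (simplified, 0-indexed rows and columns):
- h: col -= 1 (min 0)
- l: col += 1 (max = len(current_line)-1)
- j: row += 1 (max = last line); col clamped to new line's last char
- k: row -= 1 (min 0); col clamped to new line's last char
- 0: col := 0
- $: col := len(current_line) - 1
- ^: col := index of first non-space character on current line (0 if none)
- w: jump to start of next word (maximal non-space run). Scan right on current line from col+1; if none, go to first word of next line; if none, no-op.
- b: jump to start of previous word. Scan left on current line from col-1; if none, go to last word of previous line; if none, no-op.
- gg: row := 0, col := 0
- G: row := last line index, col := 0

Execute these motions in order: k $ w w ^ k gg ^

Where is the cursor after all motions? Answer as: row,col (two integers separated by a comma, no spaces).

After 1 (k): row=0 col=0 char='b'
After 2 ($): row=0 col=8 char='n'
After 3 (w): row=1 col=0 char='t'
After 4 (w): row=1 col=5 char='s'
After 5 (^): row=1 col=0 char='t'
After 6 (k): row=0 col=0 char='b'
After 7 (gg): row=0 col=0 char='b'
After 8 (^): row=0 col=0 char='b'

Answer: 0,0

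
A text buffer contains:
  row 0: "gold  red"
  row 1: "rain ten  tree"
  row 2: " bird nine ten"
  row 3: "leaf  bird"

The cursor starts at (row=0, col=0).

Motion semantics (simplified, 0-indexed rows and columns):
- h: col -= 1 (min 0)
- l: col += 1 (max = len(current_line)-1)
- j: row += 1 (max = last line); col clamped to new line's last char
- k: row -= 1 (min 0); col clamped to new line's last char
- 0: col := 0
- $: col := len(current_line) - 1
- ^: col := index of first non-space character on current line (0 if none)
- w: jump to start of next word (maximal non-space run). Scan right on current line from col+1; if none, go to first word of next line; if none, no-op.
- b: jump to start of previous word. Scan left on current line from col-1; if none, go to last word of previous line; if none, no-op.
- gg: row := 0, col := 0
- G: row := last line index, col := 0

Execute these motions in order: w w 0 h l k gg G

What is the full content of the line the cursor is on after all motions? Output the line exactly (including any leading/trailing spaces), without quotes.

After 1 (w): row=0 col=6 char='r'
After 2 (w): row=1 col=0 char='r'
After 3 (0): row=1 col=0 char='r'
After 4 (h): row=1 col=0 char='r'
After 5 (l): row=1 col=1 char='a'
After 6 (k): row=0 col=1 char='o'
After 7 (gg): row=0 col=0 char='g'
After 8 (G): row=3 col=0 char='l'

Answer: leaf  bird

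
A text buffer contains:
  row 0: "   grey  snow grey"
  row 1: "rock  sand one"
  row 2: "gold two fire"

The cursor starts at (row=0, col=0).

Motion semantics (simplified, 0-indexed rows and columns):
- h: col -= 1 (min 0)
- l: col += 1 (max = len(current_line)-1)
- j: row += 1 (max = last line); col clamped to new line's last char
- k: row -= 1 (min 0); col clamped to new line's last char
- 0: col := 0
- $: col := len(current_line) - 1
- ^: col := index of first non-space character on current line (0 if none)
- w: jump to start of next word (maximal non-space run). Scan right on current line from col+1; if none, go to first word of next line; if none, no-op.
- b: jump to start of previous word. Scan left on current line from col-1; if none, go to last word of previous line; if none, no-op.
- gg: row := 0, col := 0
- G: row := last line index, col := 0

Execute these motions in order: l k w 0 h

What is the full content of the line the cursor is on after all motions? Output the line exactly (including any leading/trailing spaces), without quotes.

Answer:    grey  snow grey

Derivation:
After 1 (l): row=0 col=1 char='_'
After 2 (k): row=0 col=1 char='_'
After 3 (w): row=0 col=3 char='g'
After 4 (0): row=0 col=0 char='_'
After 5 (h): row=0 col=0 char='_'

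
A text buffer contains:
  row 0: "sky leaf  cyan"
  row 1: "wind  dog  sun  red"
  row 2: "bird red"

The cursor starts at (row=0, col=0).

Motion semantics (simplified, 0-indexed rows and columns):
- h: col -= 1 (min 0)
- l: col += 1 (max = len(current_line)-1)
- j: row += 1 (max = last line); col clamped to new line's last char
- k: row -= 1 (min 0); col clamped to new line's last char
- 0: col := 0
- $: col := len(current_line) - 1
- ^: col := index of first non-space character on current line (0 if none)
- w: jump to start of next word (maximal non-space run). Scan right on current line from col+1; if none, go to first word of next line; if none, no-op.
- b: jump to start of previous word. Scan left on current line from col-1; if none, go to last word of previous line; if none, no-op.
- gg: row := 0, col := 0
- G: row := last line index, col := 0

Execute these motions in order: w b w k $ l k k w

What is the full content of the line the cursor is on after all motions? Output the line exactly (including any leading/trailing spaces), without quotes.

Answer: wind  dog  sun  red

Derivation:
After 1 (w): row=0 col=4 char='l'
After 2 (b): row=0 col=0 char='s'
After 3 (w): row=0 col=4 char='l'
After 4 (k): row=0 col=4 char='l'
After 5 ($): row=0 col=13 char='n'
After 6 (l): row=0 col=13 char='n'
After 7 (k): row=0 col=13 char='n'
After 8 (k): row=0 col=13 char='n'
After 9 (w): row=1 col=0 char='w'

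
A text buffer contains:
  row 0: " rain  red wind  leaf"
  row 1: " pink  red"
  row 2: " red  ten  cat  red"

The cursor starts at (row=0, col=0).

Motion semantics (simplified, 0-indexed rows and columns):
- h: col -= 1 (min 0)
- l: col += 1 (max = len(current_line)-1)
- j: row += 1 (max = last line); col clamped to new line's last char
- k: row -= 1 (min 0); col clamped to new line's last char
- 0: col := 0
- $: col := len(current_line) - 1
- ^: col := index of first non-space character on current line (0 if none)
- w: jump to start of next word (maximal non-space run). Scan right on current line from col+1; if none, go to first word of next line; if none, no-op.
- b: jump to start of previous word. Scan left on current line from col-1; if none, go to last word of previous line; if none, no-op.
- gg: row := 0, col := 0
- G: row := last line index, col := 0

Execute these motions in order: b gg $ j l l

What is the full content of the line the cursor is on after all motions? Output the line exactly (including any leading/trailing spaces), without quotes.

Answer:  pink  red

Derivation:
After 1 (b): row=0 col=0 char='_'
After 2 (gg): row=0 col=0 char='_'
After 3 ($): row=0 col=20 char='f'
After 4 (j): row=1 col=9 char='d'
After 5 (l): row=1 col=9 char='d'
After 6 (l): row=1 col=9 char='d'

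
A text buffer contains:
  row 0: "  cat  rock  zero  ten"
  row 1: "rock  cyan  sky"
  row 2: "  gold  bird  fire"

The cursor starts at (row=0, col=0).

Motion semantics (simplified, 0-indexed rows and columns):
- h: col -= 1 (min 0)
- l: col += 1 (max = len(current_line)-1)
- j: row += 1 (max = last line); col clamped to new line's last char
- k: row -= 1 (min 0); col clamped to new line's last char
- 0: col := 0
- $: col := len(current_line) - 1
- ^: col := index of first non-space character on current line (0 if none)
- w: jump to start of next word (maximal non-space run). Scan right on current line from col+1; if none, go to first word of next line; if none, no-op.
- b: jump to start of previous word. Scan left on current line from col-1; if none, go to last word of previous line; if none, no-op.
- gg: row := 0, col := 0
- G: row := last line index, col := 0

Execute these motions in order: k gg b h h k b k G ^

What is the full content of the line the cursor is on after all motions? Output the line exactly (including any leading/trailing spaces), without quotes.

After 1 (k): row=0 col=0 char='_'
After 2 (gg): row=0 col=0 char='_'
After 3 (b): row=0 col=0 char='_'
After 4 (h): row=0 col=0 char='_'
After 5 (h): row=0 col=0 char='_'
After 6 (k): row=0 col=0 char='_'
After 7 (b): row=0 col=0 char='_'
After 8 (k): row=0 col=0 char='_'
After 9 (G): row=2 col=0 char='_'
After 10 (^): row=2 col=2 char='g'

Answer:   gold  bird  fire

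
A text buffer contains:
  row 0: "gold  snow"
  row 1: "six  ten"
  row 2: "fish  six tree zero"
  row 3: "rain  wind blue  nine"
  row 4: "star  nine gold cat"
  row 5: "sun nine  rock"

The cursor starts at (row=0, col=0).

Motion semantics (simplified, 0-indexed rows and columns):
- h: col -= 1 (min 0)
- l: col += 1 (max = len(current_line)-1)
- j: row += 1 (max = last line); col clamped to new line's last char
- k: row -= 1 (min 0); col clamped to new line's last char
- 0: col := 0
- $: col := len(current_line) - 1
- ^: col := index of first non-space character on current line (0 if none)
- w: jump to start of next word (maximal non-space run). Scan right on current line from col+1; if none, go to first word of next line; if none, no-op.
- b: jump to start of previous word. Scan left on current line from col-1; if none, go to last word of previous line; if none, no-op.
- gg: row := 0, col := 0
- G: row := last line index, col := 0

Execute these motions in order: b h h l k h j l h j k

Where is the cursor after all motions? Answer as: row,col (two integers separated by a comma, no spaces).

After 1 (b): row=0 col=0 char='g'
After 2 (h): row=0 col=0 char='g'
After 3 (h): row=0 col=0 char='g'
After 4 (l): row=0 col=1 char='o'
After 5 (k): row=0 col=1 char='o'
After 6 (h): row=0 col=0 char='g'
After 7 (j): row=1 col=0 char='s'
After 8 (l): row=1 col=1 char='i'
After 9 (h): row=1 col=0 char='s'
After 10 (j): row=2 col=0 char='f'
After 11 (k): row=1 col=0 char='s'

Answer: 1,0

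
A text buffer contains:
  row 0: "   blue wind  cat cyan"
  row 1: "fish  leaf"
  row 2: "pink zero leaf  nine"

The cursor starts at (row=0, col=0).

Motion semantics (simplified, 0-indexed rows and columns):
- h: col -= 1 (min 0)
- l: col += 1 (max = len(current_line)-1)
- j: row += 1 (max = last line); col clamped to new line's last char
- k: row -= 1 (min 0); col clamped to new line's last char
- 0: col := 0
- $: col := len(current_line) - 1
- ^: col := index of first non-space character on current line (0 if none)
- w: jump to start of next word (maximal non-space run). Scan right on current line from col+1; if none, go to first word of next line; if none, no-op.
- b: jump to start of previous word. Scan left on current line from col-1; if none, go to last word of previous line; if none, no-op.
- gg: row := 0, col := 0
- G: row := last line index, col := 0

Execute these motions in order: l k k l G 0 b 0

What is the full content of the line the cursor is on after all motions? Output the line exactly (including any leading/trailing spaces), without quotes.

Answer: fish  leaf

Derivation:
After 1 (l): row=0 col=1 char='_'
After 2 (k): row=0 col=1 char='_'
After 3 (k): row=0 col=1 char='_'
After 4 (l): row=0 col=2 char='_'
After 5 (G): row=2 col=0 char='p'
After 6 (0): row=2 col=0 char='p'
After 7 (b): row=1 col=6 char='l'
After 8 (0): row=1 col=0 char='f'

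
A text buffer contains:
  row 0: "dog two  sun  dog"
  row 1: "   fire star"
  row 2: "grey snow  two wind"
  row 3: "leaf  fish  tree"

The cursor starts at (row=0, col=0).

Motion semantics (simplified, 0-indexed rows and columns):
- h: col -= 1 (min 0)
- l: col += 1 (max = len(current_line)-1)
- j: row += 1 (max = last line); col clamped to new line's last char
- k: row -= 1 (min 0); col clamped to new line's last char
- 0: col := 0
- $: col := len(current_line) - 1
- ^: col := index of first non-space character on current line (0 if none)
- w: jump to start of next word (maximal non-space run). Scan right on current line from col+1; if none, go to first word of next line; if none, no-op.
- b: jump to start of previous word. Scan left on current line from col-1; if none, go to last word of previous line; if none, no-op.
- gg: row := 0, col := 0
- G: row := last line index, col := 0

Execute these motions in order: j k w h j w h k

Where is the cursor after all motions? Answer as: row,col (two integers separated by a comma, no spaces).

After 1 (j): row=1 col=0 char='_'
After 2 (k): row=0 col=0 char='d'
After 3 (w): row=0 col=4 char='t'
After 4 (h): row=0 col=3 char='_'
After 5 (j): row=1 col=3 char='f'
After 6 (w): row=1 col=8 char='s'
After 7 (h): row=1 col=7 char='_'
After 8 (k): row=0 col=7 char='_'

Answer: 0,7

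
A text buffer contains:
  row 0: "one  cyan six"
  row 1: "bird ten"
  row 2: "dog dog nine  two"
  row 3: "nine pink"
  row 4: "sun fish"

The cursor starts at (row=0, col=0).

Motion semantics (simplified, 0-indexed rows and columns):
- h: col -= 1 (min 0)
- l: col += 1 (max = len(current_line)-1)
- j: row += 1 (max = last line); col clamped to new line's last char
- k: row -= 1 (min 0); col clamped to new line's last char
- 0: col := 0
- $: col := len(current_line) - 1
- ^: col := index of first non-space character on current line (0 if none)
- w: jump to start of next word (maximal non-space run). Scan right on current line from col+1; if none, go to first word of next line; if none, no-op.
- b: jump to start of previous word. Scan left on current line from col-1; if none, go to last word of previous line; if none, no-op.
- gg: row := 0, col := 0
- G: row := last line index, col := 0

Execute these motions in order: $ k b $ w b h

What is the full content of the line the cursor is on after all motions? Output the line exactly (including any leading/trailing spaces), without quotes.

After 1 ($): row=0 col=12 char='x'
After 2 (k): row=0 col=12 char='x'
After 3 (b): row=0 col=10 char='s'
After 4 ($): row=0 col=12 char='x'
After 5 (w): row=1 col=0 char='b'
After 6 (b): row=0 col=10 char='s'
After 7 (h): row=0 col=9 char='_'

Answer: one  cyan six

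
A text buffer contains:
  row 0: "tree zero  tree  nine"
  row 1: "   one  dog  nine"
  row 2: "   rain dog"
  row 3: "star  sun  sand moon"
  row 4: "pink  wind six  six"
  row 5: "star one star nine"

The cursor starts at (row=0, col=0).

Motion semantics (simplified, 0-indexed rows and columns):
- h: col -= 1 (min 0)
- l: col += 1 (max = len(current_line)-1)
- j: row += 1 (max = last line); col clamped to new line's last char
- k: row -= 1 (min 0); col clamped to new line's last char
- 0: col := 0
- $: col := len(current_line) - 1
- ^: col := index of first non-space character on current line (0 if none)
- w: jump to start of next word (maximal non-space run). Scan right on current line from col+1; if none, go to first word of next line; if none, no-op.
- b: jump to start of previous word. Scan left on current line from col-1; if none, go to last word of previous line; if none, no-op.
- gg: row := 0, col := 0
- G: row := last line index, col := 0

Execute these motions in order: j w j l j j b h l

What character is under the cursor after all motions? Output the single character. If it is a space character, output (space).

After 1 (j): row=1 col=0 char='_'
After 2 (w): row=1 col=3 char='o'
After 3 (j): row=2 col=3 char='r'
After 4 (l): row=2 col=4 char='a'
After 5 (j): row=3 col=4 char='_'
After 6 (j): row=4 col=4 char='_'
After 7 (b): row=4 col=0 char='p'
After 8 (h): row=4 col=0 char='p'
After 9 (l): row=4 col=1 char='i'

Answer: i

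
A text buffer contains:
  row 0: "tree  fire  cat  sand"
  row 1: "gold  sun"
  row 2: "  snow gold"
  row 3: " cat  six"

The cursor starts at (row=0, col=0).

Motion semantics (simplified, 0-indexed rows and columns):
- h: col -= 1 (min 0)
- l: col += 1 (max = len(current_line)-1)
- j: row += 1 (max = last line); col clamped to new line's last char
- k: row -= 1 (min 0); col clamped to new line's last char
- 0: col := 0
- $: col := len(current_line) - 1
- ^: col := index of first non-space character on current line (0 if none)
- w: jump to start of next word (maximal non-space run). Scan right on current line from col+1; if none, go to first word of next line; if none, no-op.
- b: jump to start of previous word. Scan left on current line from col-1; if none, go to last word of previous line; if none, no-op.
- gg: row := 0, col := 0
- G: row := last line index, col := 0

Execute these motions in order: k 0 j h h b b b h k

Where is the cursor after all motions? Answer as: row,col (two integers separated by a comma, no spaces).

After 1 (k): row=0 col=0 char='t'
After 2 (0): row=0 col=0 char='t'
After 3 (j): row=1 col=0 char='g'
After 4 (h): row=1 col=0 char='g'
After 5 (h): row=1 col=0 char='g'
After 6 (b): row=0 col=17 char='s'
After 7 (b): row=0 col=12 char='c'
After 8 (b): row=0 col=6 char='f'
After 9 (h): row=0 col=5 char='_'
After 10 (k): row=0 col=5 char='_'

Answer: 0,5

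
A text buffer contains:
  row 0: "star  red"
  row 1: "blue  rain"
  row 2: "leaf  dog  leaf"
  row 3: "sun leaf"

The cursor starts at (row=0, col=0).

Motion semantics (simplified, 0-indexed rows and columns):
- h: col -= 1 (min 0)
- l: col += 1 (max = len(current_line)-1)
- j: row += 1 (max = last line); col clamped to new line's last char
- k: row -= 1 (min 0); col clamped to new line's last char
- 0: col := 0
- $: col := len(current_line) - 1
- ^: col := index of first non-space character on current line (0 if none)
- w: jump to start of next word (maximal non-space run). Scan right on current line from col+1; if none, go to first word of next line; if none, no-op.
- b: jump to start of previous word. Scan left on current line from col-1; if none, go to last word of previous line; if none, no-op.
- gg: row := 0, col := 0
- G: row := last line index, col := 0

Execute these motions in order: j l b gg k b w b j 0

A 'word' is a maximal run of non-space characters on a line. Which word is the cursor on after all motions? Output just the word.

Answer: blue

Derivation:
After 1 (j): row=1 col=0 char='b'
After 2 (l): row=1 col=1 char='l'
After 3 (b): row=1 col=0 char='b'
After 4 (gg): row=0 col=0 char='s'
After 5 (k): row=0 col=0 char='s'
After 6 (b): row=0 col=0 char='s'
After 7 (w): row=0 col=6 char='r'
After 8 (b): row=0 col=0 char='s'
After 9 (j): row=1 col=0 char='b'
After 10 (0): row=1 col=0 char='b'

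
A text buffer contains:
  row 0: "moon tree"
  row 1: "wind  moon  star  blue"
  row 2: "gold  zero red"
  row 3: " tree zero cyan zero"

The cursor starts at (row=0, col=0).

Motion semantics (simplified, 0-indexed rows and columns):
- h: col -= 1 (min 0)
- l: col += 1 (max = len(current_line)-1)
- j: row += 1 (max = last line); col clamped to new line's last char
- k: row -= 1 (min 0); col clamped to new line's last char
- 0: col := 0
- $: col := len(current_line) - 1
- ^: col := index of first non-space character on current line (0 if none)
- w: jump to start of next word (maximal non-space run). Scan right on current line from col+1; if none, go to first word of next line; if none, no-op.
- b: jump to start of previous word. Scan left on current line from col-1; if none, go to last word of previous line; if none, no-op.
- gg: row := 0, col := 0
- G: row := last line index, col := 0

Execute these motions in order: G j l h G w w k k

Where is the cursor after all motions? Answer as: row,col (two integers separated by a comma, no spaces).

Answer: 1,6

Derivation:
After 1 (G): row=3 col=0 char='_'
After 2 (j): row=3 col=0 char='_'
After 3 (l): row=3 col=1 char='t'
After 4 (h): row=3 col=0 char='_'
After 5 (G): row=3 col=0 char='_'
After 6 (w): row=3 col=1 char='t'
After 7 (w): row=3 col=6 char='z'
After 8 (k): row=2 col=6 char='z'
After 9 (k): row=1 col=6 char='m'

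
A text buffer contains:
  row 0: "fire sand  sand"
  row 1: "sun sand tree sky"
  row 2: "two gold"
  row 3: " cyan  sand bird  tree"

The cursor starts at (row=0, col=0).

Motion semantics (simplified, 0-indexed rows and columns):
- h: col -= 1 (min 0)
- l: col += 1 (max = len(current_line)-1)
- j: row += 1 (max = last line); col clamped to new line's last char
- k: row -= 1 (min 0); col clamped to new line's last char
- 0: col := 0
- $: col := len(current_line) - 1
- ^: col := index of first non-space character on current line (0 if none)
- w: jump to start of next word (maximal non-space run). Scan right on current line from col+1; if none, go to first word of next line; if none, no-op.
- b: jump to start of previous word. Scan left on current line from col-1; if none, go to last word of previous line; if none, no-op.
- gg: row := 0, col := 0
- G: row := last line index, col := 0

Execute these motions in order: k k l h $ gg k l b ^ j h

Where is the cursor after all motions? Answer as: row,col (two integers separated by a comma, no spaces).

After 1 (k): row=0 col=0 char='f'
After 2 (k): row=0 col=0 char='f'
After 3 (l): row=0 col=1 char='i'
After 4 (h): row=0 col=0 char='f'
After 5 ($): row=0 col=14 char='d'
After 6 (gg): row=0 col=0 char='f'
After 7 (k): row=0 col=0 char='f'
After 8 (l): row=0 col=1 char='i'
After 9 (b): row=0 col=0 char='f'
After 10 (^): row=0 col=0 char='f'
After 11 (j): row=1 col=0 char='s'
After 12 (h): row=1 col=0 char='s'

Answer: 1,0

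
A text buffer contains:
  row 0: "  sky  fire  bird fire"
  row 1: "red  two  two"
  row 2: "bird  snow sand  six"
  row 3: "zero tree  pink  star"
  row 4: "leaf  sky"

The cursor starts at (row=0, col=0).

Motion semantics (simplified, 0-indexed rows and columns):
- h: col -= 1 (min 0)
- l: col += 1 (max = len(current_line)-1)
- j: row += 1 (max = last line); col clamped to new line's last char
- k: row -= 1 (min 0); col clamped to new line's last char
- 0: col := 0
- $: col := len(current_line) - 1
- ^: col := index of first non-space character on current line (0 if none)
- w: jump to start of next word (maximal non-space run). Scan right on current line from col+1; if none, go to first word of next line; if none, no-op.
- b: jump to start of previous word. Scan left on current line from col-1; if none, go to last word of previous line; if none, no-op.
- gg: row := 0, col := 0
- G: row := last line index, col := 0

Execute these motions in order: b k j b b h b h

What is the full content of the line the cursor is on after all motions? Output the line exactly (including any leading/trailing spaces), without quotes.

Answer:   sky  fire  bird fire

Derivation:
After 1 (b): row=0 col=0 char='_'
After 2 (k): row=0 col=0 char='_'
After 3 (j): row=1 col=0 char='r'
After 4 (b): row=0 col=18 char='f'
After 5 (b): row=0 col=13 char='b'
After 6 (h): row=0 col=12 char='_'
After 7 (b): row=0 col=7 char='f'
After 8 (h): row=0 col=6 char='_'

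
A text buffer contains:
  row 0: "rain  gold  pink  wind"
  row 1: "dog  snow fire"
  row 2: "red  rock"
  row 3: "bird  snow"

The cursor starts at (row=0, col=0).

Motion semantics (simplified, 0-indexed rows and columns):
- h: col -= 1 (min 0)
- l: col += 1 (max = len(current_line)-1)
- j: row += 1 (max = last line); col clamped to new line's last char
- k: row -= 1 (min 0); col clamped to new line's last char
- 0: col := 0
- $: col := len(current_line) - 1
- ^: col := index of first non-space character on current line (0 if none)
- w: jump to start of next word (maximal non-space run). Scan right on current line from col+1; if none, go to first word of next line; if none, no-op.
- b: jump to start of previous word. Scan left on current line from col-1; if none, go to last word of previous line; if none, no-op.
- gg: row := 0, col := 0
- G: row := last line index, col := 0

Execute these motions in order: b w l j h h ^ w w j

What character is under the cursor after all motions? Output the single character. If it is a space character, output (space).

After 1 (b): row=0 col=0 char='r'
After 2 (w): row=0 col=6 char='g'
After 3 (l): row=0 col=7 char='o'
After 4 (j): row=1 col=7 char='o'
After 5 (h): row=1 col=6 char='n'
After 6 (h): row=1 col=5 char='s'
After 7 (^): row=1 col=0 char='d'
After 8 (w): row=1 col=5 char='s'
After 9 (w): row=1 col=10 char='f'
After 10 (j): row=2 col=8 char='k'

Answer: k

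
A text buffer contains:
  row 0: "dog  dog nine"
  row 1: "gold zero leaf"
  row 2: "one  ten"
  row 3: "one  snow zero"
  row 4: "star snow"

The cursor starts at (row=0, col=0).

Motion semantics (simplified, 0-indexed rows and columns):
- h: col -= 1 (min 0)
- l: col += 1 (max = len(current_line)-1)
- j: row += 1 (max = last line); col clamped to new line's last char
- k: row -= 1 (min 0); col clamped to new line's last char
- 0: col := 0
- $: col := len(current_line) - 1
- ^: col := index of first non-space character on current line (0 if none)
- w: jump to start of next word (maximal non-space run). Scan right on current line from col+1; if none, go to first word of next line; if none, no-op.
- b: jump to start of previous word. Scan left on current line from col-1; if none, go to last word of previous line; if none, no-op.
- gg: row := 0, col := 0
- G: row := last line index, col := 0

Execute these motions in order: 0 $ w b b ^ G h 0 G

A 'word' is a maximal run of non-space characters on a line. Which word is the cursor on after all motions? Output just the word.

Answer: star

Derivation:
After 1 (0): row=0 col=0 char='d'
After 2 ($): row=0 col=12 char='e'
After 3 (w): row=1 col=0 char='g'
After 4 (b): row=0 col=9 char='n'
After 5 (b): row=0 col=5 char='d'
After 6 (^): row=0 col=0 char='d'
After 7 (G): row=4 col=0 char='s'
After 8 (h): row=4 col=0 char='s'
After 9 (0): row=4 col=0 char='s'
After 10 (G): row=4 col=0 char='s'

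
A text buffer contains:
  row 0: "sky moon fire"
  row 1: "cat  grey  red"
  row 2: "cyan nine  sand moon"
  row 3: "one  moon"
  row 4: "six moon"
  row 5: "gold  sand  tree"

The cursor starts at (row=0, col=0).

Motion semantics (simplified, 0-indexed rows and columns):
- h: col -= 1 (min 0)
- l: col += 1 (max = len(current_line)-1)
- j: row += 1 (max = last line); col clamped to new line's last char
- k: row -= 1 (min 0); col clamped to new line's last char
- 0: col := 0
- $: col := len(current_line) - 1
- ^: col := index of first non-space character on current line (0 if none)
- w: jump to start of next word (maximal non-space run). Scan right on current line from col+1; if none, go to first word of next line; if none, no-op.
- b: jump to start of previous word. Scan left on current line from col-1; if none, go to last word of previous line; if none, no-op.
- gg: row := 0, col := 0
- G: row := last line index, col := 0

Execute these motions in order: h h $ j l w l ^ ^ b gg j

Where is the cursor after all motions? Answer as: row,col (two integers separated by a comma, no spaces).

After 1 (h): row=0 col=0 char='s'
After 2 (h): row=0 col=0 char='s'
After 3 ($): row=0 col=12 char='e'
After 4 (j): row=1 col=12 char='e'
After 5 (l): row=1 col=13 char='d'
After 6 (w): row=2 col=0 char='c'
After 7 (l): row=2 col=1 char='y'
After 8 (^): row=2 col=0 char='c'
After 9 (^): row=2 col=0 char='c'
After 10 (b): row=1 col=11 char='r'
After 11 (gg): row=0 col=0 char='s'
After 12 (j): row=1 col=0 char='c'

Answer: 1,0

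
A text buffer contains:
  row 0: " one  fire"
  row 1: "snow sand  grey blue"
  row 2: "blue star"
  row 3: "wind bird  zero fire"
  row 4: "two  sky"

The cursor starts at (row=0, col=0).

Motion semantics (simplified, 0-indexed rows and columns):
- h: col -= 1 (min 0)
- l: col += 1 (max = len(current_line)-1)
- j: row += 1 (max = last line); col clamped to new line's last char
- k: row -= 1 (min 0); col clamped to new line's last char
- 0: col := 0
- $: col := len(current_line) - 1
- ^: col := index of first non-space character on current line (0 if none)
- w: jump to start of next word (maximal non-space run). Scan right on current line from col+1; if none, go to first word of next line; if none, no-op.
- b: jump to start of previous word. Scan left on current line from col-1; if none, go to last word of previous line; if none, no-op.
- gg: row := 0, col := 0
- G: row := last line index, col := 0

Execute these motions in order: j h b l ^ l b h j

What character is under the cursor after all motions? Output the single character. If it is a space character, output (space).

After 1 (j): row=1 col=0 char='s'
After 2 (h): row=1 col=0 char='s'
After 3 (b): row=0 col=6 char='f'
After 4 (l): row=0 col=7 char='i'
After 5 (^): row=0 col=1 char='o'
After 6 (l): row=0 col=2 char='n'
After 7 (b): row=0 col=1 char='o'
After 8 (h): row=0 col=0 char='_'
After 9 (j): row=1 col=0 char='s'

Answer: s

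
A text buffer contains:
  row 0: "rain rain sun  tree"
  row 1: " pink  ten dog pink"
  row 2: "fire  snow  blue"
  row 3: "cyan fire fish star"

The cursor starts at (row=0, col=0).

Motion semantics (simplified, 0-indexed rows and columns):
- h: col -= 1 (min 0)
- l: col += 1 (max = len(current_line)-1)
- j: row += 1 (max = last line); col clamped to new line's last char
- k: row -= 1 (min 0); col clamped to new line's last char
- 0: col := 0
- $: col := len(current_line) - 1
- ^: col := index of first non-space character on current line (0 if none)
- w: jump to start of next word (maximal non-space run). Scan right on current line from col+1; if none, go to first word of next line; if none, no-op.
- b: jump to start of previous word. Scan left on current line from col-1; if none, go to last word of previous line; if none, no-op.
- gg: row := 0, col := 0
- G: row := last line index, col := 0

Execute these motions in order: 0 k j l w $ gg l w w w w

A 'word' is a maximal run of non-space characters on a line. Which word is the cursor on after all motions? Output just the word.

After 1 (0): row=0 col=0 char='r'
After 2 (k): row=0 col=0 char='r'
After 3 (j): row=1 col=0 char='_'
After 4 (l): row=1 col=1 char='p'
After 5 (w): row=1 col=7 char='t'
After 6 ($): row=1 col=18 char='k'
After 7 (gg): row=0 col=0 char='r'
After 8 (l): row=0 col=1 char='a'
After 9 (w): row=0 col=5 char='r'
After 10 (w): row=0 col=10 char='s'
After 11 (w): row=0 col=15 char='t'
After 12 (w): row=1 col=1 char='p'

Answer: pink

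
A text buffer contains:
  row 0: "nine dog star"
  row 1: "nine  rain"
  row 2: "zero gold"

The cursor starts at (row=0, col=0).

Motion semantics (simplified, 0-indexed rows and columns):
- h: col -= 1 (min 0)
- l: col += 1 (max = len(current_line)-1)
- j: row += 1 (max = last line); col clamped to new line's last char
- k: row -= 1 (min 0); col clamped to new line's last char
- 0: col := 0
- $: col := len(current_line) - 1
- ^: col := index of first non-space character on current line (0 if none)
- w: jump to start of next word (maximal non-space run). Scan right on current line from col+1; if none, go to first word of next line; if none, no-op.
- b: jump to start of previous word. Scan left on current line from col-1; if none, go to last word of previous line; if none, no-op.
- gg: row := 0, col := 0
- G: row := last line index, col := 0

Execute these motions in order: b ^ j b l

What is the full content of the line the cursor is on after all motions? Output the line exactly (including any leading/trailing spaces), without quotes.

Answer: nine dog star

Derivation:
After 1 (b): row=0 col=0 char='n'
After 2 (^): row=0 col=0 char='n'
After 3 (j): row=1 col=0 char='n'
After 4 (b): row=0 col=9 char='s'
After 5 (l): row=0 col=10 char='t'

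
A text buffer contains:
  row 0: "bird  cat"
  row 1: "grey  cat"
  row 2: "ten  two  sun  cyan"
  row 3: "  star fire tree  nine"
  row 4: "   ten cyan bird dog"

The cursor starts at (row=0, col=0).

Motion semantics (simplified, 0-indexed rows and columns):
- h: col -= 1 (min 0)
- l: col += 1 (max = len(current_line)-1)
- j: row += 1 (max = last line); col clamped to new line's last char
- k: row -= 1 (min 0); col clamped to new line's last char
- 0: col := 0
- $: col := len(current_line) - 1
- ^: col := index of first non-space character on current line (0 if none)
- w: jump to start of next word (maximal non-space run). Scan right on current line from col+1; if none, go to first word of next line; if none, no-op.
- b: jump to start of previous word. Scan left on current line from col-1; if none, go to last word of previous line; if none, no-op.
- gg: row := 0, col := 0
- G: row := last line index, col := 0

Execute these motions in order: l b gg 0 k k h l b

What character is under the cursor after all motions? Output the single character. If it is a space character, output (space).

After 1 (l): row=0 col=1 char='i'
After 2 (b): row=0 col=0 char='b'
After 3 (gg): row=0 col=0 char='b'
After 4 (0): row=0 col=0 char='b'
After 5 (k): row=0 col=0 char='b'
After 6 (k): row=0 col=0 char='b'
After 7 (h): row=0 col=0 char='b'
After 8 (l): row=0 col=1 char='i'
After 9 (b): row=0 col=0 char='b'

Answer: b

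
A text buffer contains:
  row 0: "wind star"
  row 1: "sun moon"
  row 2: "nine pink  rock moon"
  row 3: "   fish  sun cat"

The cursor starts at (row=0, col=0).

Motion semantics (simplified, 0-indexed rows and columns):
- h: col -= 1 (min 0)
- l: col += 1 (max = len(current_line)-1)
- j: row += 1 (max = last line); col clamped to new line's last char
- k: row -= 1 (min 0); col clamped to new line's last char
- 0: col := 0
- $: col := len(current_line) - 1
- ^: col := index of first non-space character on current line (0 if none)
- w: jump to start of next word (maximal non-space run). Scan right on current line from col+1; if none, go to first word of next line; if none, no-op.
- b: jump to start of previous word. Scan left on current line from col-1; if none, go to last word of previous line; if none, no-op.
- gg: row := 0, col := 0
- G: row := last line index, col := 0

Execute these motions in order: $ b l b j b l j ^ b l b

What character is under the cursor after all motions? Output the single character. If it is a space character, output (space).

After 1 ($): row=0 col=8 char='r'
After 2 (b): row=0 col=5 char='s'
After 3 (l): row=0 col=6 char='t'
After 4 (b): row=0 col=5 char='s'
After 5 (j): row=1 col=5 char='o'
After 6 (b): row=1 col=4 char='m'
After 7 (l): row=1 col=5 char='o'
After 8 (j): row=2 col=5 char='p'
After 9 (^): row=2 col=0 char='n'
After 10 (b): row=1 col=4 char='m'
After 11 (l): row=1 col=5 char='o'
After 12 (b): row=1 col=4 char='m'

Answer: m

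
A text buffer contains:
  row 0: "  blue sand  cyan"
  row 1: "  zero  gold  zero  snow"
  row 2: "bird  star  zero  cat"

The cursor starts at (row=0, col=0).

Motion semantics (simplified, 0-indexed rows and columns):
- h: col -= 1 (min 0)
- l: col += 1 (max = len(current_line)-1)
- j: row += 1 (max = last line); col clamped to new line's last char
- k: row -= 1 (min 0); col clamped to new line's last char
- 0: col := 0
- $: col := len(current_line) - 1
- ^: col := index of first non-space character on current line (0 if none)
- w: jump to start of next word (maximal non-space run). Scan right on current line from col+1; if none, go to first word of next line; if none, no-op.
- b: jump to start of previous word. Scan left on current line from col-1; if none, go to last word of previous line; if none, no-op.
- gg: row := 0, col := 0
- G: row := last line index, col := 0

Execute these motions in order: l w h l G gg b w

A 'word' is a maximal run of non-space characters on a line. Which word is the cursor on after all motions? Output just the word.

Answer: blue

Derivation:
After 1 (l): row=0 col=1 char='_'
After 2 (w): row=0 col=2 char='b'
After 3 (h): row=0 col=1 char='_'
After 4 (l): row=0 col=2 char='b'
After 5 (G): row=2 col=0 char='b'
After 6 (gg): row=0 col=0 char='_'
After 7 (b): row=0 col=0 char='_'
After 8 (w): row=0 col=2 char='b'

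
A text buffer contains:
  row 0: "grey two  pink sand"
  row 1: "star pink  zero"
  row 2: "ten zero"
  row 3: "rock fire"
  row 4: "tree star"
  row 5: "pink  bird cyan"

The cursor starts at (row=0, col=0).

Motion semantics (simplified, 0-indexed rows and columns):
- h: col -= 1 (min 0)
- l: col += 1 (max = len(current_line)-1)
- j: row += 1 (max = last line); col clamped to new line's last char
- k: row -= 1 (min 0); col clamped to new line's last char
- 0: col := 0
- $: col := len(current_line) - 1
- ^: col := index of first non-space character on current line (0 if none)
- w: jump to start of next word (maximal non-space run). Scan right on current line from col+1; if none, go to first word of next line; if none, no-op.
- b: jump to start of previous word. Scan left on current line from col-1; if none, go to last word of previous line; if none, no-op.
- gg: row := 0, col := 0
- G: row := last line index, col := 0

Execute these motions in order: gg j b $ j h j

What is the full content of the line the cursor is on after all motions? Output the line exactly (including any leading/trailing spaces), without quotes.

Answer: ten zero

Derivation:
After 1 (gg): row=0 col=0 char='g'
After 2 (j): row=1 col=0 char='s'
After 3 (b): row=0 col=15 char='s'
After 4 ($): row=0 col=18 char='d'
After 5 (j): row=1 col=14 char='o'
After 6 (h): row=1 col=13 char='r'
After 7 (j): row=2 col=7 char='o'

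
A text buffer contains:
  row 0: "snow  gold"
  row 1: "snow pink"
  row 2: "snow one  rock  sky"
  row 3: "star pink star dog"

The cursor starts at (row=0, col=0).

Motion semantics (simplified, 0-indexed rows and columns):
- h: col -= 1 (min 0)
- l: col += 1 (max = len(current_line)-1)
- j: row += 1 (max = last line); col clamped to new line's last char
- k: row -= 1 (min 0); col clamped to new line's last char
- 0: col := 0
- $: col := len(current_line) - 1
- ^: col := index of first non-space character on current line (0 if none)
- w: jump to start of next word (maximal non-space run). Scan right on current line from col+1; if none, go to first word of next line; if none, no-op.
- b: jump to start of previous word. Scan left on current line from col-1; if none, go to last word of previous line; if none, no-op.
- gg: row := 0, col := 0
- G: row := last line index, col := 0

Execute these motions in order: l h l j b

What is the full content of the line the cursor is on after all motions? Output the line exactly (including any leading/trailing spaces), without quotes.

After 1 (l): row=0 col=1 char='n'
After 2 (h): row=0 col=0 char='s'
After 3 (l): row=0 col=1 char='n'
After 4 (j): row=1 col=1 char='n'
After 5 (b): row=1 col=0 char='s'

Answer: snow pink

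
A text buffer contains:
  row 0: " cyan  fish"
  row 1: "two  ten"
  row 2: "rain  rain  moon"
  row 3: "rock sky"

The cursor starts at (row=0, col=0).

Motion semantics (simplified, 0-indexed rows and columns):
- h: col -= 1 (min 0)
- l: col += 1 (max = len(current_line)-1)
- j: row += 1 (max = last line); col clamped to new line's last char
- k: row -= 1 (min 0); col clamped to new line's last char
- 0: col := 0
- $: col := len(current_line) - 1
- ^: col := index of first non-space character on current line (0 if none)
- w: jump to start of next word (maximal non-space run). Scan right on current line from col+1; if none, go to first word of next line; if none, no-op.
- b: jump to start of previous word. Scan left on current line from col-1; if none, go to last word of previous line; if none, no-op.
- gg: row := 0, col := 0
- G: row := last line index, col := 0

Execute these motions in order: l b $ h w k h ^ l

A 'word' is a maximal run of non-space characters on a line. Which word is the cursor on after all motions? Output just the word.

Answer: cyan

Derivation:
After 1 (l): row=0 col=1 char='c'
After 2 (b): row=0 col=1 char='c'
After 3 ($): row=0 col=10 char='h'
After 4 (h): row=0 col=9 char='s'
After 5 (w): row=1 col=0 char='t'
After 6 (k): row=0 col=0 char='_'
After 7 (h): row=0 col=0 char='_'
After 8 (^): row=0 col=1 char='c'
After 9 (l): row=0 col=2 char='y'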